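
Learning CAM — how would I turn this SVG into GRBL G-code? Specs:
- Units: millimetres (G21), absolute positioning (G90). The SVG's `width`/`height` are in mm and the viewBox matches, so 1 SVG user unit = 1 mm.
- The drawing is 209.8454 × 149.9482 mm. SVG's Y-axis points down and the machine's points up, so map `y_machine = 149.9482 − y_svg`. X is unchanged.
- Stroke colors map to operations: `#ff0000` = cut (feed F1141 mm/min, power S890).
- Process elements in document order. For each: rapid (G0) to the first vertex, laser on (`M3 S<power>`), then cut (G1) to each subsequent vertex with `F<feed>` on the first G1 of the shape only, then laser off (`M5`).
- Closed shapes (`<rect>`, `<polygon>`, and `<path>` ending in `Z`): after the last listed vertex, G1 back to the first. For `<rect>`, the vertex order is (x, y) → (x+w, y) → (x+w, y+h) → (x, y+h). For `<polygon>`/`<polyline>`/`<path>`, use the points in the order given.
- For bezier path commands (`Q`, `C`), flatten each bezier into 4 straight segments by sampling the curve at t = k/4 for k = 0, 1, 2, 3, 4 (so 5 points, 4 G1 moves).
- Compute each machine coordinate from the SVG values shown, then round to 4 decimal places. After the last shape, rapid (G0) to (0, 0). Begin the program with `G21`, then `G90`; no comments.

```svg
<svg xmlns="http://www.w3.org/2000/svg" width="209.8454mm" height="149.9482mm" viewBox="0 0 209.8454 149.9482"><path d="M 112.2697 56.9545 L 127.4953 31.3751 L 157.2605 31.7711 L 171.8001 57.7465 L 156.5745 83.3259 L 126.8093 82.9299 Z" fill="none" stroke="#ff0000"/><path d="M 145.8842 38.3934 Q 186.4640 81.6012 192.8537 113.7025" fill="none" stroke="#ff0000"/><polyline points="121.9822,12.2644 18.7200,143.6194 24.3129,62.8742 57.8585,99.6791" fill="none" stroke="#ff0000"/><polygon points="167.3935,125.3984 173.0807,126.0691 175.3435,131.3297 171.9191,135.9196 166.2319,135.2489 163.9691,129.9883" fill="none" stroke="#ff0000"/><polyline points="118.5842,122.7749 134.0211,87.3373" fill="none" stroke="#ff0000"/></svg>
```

1 u = 1 mm; y_m = 149.9482 − y.

[1] `<path>` regular polygon, #ff0000→cut S890 F1141: (112.2697,92.9937) → (127.4953,118.5731) → (157.2605,118.1771) → (171.8001,92.2017) → (156.5745,66.6223) → (126.8093,67.0183) → (112.2697,92.9937) (closed)

[2] `<path>` quadratic bezier, #ff0000→cut S890 F1141: (145.8842,111.5548) → (164.0372,90.6451) → (177.9165,71.1236) → (187.5220,52.9905) → (192.8537,36.2457)

[3] `<polyline>` open polyline, #ff0000→cut S890 F1141: (121.9822,137.6838) → (18.7200,6.3288) → (24.3129,87.0740) → (57.8585,50.2691)

[4] `<polygon>` regular polygon, #ff0000→cut S890 F1141: (167.3935,24.5498) → (173.0807,23.8791) → (175.3435,18.6185) → (171.9191,14.0286) → (166.2319,14.6993) → (163.9691,19.9599) → (167.3935,24.5498) (closed)

[5] `<polyline>` line segment, #ff0000→cut S890 F1141: (118.5842,27.1733) → (134.0211,62.6109)

G21
G90
G0 X112.2697 Y92.9937
M3 S890
G1 X127.4953 Y118.5731 F1141
G1 X157.2605 Y118.1771
G1 X171.8001 Y92.2017
G1 X156.5745 Y66.6223
G1 X126.8093 Y67.0183
G1 X112.2697 Y92.9937
M5
G0 X145.8842 Y111.5548
M3 S890
G1 X164.0372 Y90.6451 F1141
G1 X177.9165 Y71.1236
G1 X187.5220 Y52.9905
G1 X192.8537 Y36.2457
M5
G0 X121.9822 Y137.6838
M3 S890
G1 X18.7200 Y6.3288 F1141
G1 X24.3129 Y87.0740
G1 X57.8585 Y50.2691
M5
G0 X167.3935 Y24.5498
M3 S890
G1 X173.0807 Y23.8791 F1141
G1 X175.3435 Y18.6185
G1 X171.9191 Y14.0286
G1 X166.2319 Y14.6993
G1 X163.9691 Y19.9599
G1 X167.3935 Y24.5498
M5
G0 X118.5842 Y27.1733
M3 S890
G1 X134.0211 Y62.6109 F1141
M5
G0 X0.0000 Y0.0000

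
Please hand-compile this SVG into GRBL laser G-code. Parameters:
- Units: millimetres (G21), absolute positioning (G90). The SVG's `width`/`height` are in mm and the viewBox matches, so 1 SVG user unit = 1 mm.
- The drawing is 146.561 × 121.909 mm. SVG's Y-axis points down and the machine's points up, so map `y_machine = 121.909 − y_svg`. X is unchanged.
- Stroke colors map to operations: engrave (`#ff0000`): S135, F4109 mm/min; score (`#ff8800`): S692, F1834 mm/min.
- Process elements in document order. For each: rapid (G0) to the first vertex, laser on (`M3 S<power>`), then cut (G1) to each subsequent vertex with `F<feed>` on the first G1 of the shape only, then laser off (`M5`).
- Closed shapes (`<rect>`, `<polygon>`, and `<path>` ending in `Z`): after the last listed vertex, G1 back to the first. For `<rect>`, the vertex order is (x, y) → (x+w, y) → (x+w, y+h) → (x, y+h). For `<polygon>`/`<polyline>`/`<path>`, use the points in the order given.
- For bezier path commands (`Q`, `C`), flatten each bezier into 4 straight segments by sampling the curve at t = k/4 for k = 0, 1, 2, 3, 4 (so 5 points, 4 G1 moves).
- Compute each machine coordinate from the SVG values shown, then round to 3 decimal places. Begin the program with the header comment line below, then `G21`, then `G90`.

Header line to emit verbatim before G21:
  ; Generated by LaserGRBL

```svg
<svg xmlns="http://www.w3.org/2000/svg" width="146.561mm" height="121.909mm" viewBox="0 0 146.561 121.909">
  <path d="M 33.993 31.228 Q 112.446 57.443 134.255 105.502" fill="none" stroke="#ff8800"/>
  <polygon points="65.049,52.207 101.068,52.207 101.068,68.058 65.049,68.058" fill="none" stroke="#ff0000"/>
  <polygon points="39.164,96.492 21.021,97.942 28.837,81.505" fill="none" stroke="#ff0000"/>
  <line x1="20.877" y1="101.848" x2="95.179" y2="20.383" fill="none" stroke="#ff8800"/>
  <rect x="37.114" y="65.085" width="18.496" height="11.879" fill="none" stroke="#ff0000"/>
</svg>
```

; Generated by LaserGRBL
G21
G90
G0 X33.993 Y90.681
M3 S692
G1 X69.679 Y76.208 F1834
G1 X98.285 Y59.005
G1 X119.810 Y39.071
G1 X134.255 Y16.407
M5
G0 X65.049 Y69.702
M3 S135
G1 X101.068 Y69.702 F4109
G1 X101.068 Y53.851
G1 X65.049 Y53.851
G1 X65.049 Y69.702
M5
G0 X39.164 Y25.417
M3 S135
G1 X21.021 Y23.967 F4109
G1 X28.837 Y40.404
G1 X39.164 Y25.417
M5
G0 X20.877 Y20.061
M3 S692
G1 X95.179 Y101.526 F1834
M5
G0 X37.114 Y56.824
M3 S135
G1 X55.610 Y56.824 F4109
G1 X55.610 Y44.945
G1 X37.114 Y44.945
G1 X37.114 Y56.824
M5

viewBox `0 0 146.561 121.909` with mm width/height → 1 unit = 1 mm. Flip: y_m = 121.909 − y_svg.

**Shape 1** — `<path>` quadratic bezier, stroke `#ff8800` → score (S692, F1834). Control points (SVG): P0=(33.993,31.228), P1=(112.446,57.443), P2=(134.255,105.502); sampled at t=k/4. Machine vertices: (33.993,90.681) → (69.679,76.208) → (98.285,59.005) → (119.810,39.071) → (134.255,16.407). Open path.

**Shape 2** — `<polygon>` rectangle, stroke `#ff0000` → engrave (S135, F4109). Machine vertices: (65.049,69.702) → (101.068,69.702) → (101.068,53.851) → (65.049,53.851) → (65.049,69.702). Closed: final G1 returns to the first vertex.

**Shape 3** — `<polygon>` regular polygon, stroke `#ff0000` → engrave (S135, F4109). Machine vertices: (39.164,25.417) → (21.021,23.967) → (28.837,40.404) → (39.164,25.417). Closed: final G1 returns to the first vertex.

**Shape 4** — `<line>` line segment, stroke `#ff8800` → score (S692, F1834). Machine vertices: (20.877,20.061) → (95.179,101.526). Open path.

**Shape 5** — `<rect>` rectangle, stroke `#ff0000` → engrave (S135, F4109). Machine vertices: (37.114,56.824) → (55.610,56.824) → (55.610,44.945) → (37.114,44.945) → (37.114,56.824). Closed: final G1 returns to the first vertex.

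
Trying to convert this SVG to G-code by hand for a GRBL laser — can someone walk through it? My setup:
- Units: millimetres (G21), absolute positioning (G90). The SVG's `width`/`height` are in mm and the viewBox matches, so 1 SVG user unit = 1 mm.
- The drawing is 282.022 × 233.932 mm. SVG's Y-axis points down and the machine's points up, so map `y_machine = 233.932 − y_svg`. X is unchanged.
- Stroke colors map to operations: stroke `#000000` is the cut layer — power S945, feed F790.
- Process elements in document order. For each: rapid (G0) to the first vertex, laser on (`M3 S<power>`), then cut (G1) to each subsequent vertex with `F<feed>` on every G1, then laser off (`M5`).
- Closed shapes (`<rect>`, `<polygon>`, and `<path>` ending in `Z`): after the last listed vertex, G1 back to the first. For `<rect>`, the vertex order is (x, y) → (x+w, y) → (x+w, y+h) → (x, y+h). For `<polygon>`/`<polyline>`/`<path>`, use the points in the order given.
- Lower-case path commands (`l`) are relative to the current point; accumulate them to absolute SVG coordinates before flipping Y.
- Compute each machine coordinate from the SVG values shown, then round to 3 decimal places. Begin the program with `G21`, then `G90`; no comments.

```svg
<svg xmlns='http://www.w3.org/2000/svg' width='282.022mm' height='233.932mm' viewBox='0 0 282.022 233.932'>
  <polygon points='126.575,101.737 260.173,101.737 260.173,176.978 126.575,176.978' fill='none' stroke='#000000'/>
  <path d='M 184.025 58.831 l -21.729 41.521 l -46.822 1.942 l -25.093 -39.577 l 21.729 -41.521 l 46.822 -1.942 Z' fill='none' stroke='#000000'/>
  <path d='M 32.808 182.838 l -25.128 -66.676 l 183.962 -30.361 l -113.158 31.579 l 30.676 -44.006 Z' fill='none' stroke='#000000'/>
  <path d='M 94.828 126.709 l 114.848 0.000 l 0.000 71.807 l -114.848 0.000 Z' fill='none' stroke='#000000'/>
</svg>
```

G21
G90
G0 X126.575 Y132.195
M3 S945
G1 X260.173 Y132.195 F790
G1 X260.173 Y56.954 F790
G1 X126.575 Y56.954 F790
G1 X126.575 Y132.195 F790
M5
G0 X184.025 Y175.101
M3 S945
G1 X162.296 Y133.580 F790
G1 X115.474 Y131.638 F790
G1 X90.381 Y171.215 F790
G1 X112.110 Y212.736 F790
G1 X158.932 Y214.678 F790
G1 X184.025 Y175.101 F790
M5
G0 X32.808 Y51.094
M3 S945
G1 X7.680 Y117.770 F790
G1 X191.642 Y148.131 F790
G1 X78.484 Y116.552 F790
G1 X109.160 Y160.558 F790
G1 X32.808 Y51.094 F790
M5
G0 X94.828 Y107.223
M3 S945
G1 X209.676 Y107.223 F790
G1 X209.676 Y35.416 F790
G1 X94.828 Y35.416 F790
G1 X94.828 Y107.223 F790
M5

Since the viewBox matches the mm dimensions, user units are millimetres directly. The only transform is the Y-flip y_m = 233.932 − y_svg.

Shape 1 is a rectangle drawn with `<polygon>`. Its stroke #000000 means cut at S945, F790. After flipping Y the toolpath is (126.575,132.195) → (260.173,132.195) → (260.173,56.954) → (126.575,56.954) → (126.575,132.195), returning to the start.

Shape 2 is a regular polygon drawn with `<path>`. Its stroke #000000 means cut at S945, F790. After flipping Y the toolpath is (184.025,175.101) → (162.296,133.580) → (115.474,131.638) → (90.381,171.215) → (112.110,212.736) → (158.932,214.678) → (184.025,175.101), returning to the start.

Shape 3 is a closed polygon drawn with `<path>`. Its stroke #000000 means cut at S945, F790. After flipping Y the toolpath is (32.808,51.094) → (7.680,117.770) → (191.642,148.131) → (78.484,116.552) → (109.160,160.558) → (32.808,51.094), returning to the start.

Shape 4 is a rectangle drawn with `<path>`. Its stroke #000000 means cut at S945, F790. After flipping Y the toolpath is (94.828,107.223) → (209.676,107.223) → (209.676,35.416) → (94.828,35.416) → (94.828,107.223), returning to the start.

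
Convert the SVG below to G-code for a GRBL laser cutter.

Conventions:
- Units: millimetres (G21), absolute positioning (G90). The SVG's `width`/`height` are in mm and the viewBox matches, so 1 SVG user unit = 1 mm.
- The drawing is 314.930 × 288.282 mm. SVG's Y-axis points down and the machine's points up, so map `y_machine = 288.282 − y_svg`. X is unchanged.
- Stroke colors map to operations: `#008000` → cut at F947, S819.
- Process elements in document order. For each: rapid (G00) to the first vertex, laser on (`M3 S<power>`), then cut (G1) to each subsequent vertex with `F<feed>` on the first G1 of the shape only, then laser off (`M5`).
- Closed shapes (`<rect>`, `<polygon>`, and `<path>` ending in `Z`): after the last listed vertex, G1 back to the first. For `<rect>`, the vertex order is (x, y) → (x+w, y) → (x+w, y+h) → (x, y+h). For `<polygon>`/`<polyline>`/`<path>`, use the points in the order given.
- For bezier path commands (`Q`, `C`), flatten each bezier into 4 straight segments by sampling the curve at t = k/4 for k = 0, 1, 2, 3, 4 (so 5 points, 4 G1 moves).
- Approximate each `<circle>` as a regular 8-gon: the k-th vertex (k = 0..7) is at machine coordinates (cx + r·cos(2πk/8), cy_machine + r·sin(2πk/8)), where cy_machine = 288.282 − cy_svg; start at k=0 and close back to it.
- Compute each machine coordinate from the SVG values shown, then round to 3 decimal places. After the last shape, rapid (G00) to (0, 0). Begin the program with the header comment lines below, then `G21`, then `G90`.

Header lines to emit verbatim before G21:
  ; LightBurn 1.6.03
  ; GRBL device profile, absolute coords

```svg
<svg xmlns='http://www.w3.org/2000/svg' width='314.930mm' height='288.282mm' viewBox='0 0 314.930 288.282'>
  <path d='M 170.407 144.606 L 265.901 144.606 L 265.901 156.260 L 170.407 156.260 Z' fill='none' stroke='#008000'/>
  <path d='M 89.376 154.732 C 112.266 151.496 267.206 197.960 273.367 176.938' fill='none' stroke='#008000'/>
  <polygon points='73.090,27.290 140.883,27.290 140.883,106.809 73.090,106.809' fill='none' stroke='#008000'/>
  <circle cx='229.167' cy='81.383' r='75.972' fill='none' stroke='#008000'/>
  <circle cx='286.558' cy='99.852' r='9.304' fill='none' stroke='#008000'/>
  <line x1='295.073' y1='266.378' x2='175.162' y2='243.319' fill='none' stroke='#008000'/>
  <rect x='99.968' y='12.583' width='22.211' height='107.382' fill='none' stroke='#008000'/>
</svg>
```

1 u = 1 mm; y_m = 288.282 − y.

[1] `<path>` rectangle, #008000→cut S819 F947: (170.407,143.676) → (265.901,143.676) → (265.901,132.022) → (170.407,132.022) → (170.407,143.676) (closed)

[2] `<path>` cubic bezier, #008000→cut S819 F947: (89.376,133.550) → (126.915,128.489) → (187.645,115.777) → (245.238,106.400) → (273.367,111.344)

[3] `<polygon>` rectangle, #008000→cut S819 F947: (73.090,260.992) → (140.883,260.992) → (140.883,181.473) → (73.090,181.473) → (73.090,260.992) (closed)

[4] `<circle>` circle, #008000→cut S819 F947: (305.139,206.899) → (282.887,260.619) → (229.167,282.871) → (175.447,260.619) → (153.195,206.899) → (175.447,153.179) → (229.167,130.927) → (282.887,153.179) → (305.139,206.899) (closed)

[5] `<circle>` circle, #008000→cut S819 F947: (295.862,188.430) → (293.137,195.009) → (286.558,197.734) → (279.979,195.009) → (277.254,188.430) → (279.979,181.851) → (286.558,179.126) → (293.137,181.851) → (295.862,188.430) (closed)

[6] `<line>` line segment, #008000→cut S819 F947: (295.073,21.904) → (175.162,44.963)

[7] `<rect>` rectangle, #008000→cut S819 F947: (99.968,275.699) → (122.179,275.699) → (122.179,168.317) → (99.968,168.317) → (99.968,275.699) (closed)

; LightBurn 1.6.03
; GRBL device profile, absolute coords
G21
G90
G00 X170.407 Y143.676
M3 S819
G1 X265.901 Y143.676 F947
G1 X265.901 Y132.022
G1 X170.407 Y132.022
G1 X170.407 Y143.676
M5
G00 X89.376 Y133.550
M3 S819
G1 X126.915 Y128.489 F947
G1 X187.645 Y115.777
G1 X245.238 Y106.400
G1 X273.367 Y111.344
M5
G00 X73.090 Y260.992
M3 S819
G1 X140.883 Y260.992 F947
G1 X140.883 Y181.473
G1 X73.090 Y181.473
G1 X73.090 Y260.992
M5
G00 X305.139 Y206.899
M3 S819
G1 X282.887 Y260.619 F947
G1 X229.167 Y282.871
G1 X175.447 Y260.619
G1 X153.195 Y206.899
G1 X175.447 Y153.179
G1 X229.167 Y130.927
G1 X282.887 Y153.179
G1 X305.139 Y206.899
M5
G00 X295.862 Y188.430
M3 S819
G1 X293.137 Y195.009 F947
G1 X286.558 Y197.734
G1 X279.979 Y195.009
G1 X277.254 Y188.430
G1 X279.979 Y181.851
G1 X286.558 Y179.126
G1 X293.137 Y181.851
G1 X295.862 Y188.430
M5
G00 X295.073 Y21.904
M3 S819
G1 X175.162 Y44.963 F947
M5
G00 X99.968 Y275.699
M3 S819
G1 X122.179 Y275.699 F947
G1 X122.179 Y168.317
G1 X99.968 Y168.317
G1 X99.968 Y275.699
M5
G00 X0.000 Y0.000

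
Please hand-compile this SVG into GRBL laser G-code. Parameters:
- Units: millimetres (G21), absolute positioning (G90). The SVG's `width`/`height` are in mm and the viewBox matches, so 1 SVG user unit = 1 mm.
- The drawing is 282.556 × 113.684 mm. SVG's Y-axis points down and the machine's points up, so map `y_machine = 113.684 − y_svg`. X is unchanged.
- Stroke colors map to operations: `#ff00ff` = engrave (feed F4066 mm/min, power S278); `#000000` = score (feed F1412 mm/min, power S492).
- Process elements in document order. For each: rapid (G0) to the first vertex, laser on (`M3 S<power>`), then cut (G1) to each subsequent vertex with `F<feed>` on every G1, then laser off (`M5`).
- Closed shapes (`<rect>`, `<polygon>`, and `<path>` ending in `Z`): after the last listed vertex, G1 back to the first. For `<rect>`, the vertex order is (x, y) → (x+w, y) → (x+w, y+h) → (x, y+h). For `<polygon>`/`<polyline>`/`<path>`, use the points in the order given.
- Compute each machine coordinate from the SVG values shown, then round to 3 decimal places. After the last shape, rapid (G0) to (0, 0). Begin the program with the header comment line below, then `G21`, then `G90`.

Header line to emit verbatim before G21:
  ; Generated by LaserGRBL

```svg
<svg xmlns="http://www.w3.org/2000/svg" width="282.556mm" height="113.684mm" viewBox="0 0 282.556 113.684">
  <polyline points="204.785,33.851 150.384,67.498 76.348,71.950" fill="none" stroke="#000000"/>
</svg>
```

viewBox `0 0 282.556 113.684` with mm width/height → 1 unit = 1 mm. Flip: y_m = 113.684 − y_svg.

**Shape 1** — `<polyline>` open polyline, stroke `#000000` → score (S492, F1412). Machine vertices: (204.785,79.833) → (150.384,46.186) → (76.348,41.734). Open path.

; Generated by LaserGRBL
G21
G90
G0 X204.785 Y79.833
M3 S492
G1 X150.384 Y46.186 F1412
G1 X76.348 Y41.734 F1412
M5
G0 X0.000 Y0.000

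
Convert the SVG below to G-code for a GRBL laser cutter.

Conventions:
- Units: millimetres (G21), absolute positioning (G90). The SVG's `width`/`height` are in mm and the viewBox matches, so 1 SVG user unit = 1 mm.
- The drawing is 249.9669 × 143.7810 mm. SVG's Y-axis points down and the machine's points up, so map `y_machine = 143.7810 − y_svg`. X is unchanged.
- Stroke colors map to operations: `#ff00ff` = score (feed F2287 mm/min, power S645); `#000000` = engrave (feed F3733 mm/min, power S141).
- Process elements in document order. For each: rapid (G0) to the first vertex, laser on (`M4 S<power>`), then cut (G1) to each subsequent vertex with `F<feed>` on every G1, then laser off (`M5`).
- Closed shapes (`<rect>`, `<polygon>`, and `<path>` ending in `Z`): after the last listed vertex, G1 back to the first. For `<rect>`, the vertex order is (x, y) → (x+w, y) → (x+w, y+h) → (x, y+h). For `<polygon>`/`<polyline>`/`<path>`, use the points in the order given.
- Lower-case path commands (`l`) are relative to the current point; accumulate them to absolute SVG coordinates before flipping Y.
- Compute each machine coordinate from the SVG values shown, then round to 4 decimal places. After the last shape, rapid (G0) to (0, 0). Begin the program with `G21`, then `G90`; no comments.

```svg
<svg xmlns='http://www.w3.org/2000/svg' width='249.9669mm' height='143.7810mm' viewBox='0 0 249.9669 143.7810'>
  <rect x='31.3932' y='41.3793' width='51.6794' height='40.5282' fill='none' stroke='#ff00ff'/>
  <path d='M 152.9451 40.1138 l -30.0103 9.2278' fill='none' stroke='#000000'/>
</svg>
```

1 u = 1 mm; y_m = 143.7810 − y.

[1] `<rect>` rectangle, #ff00ff→score S645 F2287: (31.3932,102.4017) → (83.0726,102.4017) → (83.0726,61.8735) → (31.3932,61.8735) → (31.3932,102.4017) (closed)

[2] `<path>` line segment, #000000→engrave S141 F3733: (152.9451,103.6672) → (122.9348,94.4394)

G21
G90
G0 X31.3932 Y102.4017
M4 S645
G1 X83.0726 Y102.4017 F2287
G1 X83.0726 Y61.8735 F2287
G1 X31.3932 Y61.8735 F2287
G1 X31.3932 Y102.4017 F2287
M5
G0 X152.9451 Y103.6672
M4 S141
G1 X122.9348 Y94.4394 F3733
M5
G0 X0.0000 Y0.0000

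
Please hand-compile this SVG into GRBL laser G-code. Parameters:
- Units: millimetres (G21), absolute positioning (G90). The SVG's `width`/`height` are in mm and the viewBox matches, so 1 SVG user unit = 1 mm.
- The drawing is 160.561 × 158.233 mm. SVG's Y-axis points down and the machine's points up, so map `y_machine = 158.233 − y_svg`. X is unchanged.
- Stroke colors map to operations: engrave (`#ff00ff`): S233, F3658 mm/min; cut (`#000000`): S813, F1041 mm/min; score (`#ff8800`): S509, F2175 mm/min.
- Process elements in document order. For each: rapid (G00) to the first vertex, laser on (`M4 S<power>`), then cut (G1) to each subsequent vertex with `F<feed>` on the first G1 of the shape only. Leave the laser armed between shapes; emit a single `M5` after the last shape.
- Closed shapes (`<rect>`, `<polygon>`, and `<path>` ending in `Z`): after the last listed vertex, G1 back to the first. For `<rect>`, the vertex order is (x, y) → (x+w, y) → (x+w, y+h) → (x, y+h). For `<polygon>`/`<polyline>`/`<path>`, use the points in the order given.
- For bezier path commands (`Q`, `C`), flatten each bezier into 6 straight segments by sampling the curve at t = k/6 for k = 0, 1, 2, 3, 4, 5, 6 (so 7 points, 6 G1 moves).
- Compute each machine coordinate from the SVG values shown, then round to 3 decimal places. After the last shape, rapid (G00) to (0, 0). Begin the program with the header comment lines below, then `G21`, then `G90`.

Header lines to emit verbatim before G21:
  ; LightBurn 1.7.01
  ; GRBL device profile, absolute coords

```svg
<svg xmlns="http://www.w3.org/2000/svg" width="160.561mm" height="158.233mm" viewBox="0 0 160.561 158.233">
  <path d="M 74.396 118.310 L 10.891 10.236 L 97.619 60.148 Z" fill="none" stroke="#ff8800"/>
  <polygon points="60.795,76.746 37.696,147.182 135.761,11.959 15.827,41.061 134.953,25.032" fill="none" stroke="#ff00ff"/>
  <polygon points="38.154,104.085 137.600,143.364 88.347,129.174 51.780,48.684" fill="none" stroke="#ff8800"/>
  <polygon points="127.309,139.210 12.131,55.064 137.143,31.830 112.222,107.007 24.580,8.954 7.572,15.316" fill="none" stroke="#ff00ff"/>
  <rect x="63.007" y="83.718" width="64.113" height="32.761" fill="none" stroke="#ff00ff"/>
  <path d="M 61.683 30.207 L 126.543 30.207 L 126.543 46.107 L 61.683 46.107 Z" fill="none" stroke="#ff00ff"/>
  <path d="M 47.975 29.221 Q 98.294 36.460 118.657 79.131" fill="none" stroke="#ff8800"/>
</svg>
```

; LightBurn 1.7.01
; GRBL device profile, absolute coords
G21
G90
G00 X74.396 Y39.923
M4 S509
G1 X10.891 Y147.997 F2175
G1 X97.619 Y98.085
G1 X74.396 Y39.923
G00 X60.795 Y81.487
M4 S233
G1 X37.696 Y11.051 F3658
G1 X135.761 Y146.274
G1 X15.827 Y117.172
G1 X134.953 Y133.201
G1 X60.795 Y81.487
G00 X38.154 Y54.148
M4 S509
G1 X137.600 Y14.869 F2175
G1 X88.347 Y29.059
G1 X51.780 Y109.549
G1 X38.154 Y54.148
G00 X127.309 Y19.023
M4 S233
G1 X12.131 Y103.169 F3658
G1 X137.143 Y126.403
G1 X112.222 Y51.226
G1 X24.580 Y149.279
G1 X7.572 Y142.917
G1 X127.309 Y19.023
G00 X63.007 Y74.515
M4 S233
G1 X127.120 Y74.515 F3658
G1 X127.120 Y41.754
G1 X63.007 Y41.754
G1 X63.007 Y74.515
G00 X61.683 Y128.026
M4 S233
G1 X126.543 Y128.026 F3658
G1 X126.543 Y112.126
G1 X61.683 Y112.126
G1 X61.683 Y128.026
G00 X47.975 Y129.012
M4 S509
G1 X63.916 Y125.615 F2175
G1 X78.193 Y120.249
G1 X90.805 Y112.915
G1 X101.753 Y103.612
G1 X111.037 Y92.341
G1 X118.657 Y79.102
M5
G00 X0.000 Y0.000

1 u = 1 mm; y_m = 158.233 − y.

[1] `<path>` closed polygon, #ff8800→score S509 F2175: (74.396,39.923) → (10.891,147.997) → (97.619,98.085) → (74.396,39.923) (closed)

[2] `<polygon>` closed polygon, #ff00ff→engrave S233 F3658: (60.795,81.487) → (37.696,11.051) → (135.761,146.274) → (15.827,117.172) → (134.953,133.201) → (60.795,81.487) (closed)

[3] `<polygon>` closed polygon, #ff8800→score S509 F2175: (38.154,54.148) → (137.600,14.869) → (88.347,29.059) → (51.780,109.549) → (38.154,54.148) (closed)

[4] `<polygon>` closed polygon, #ff00ff→engrave S233 F3658: (127.309,19.023) → (12.131,103.169) → (137.143,126.403) → (112.222,51.226) → (24.580,149.279) → (7.572,142.917) → (127.309,19.023) (closed)

[5] `<rect>` rectangle, #ff00ff→engrave S233 F3658: (63.007,74.515) → (127.120,74.515) → (127.120,41.754) → (63.007,41.754) → (63.007,74.515) (closed)

[6] `<path>` rectangle, #ff00ff→engrave S233 F3658: (61.683,128.026) → (126.543,128.026) → (126.543,112.126) → (61.683,112.126) → (61.683,128.026) (closed)

[7] `<path>` quadratic bezier, #ff8800→score S509 F2175: (47.975,129.012) → (63.916,125.615) → (78.193,120.249) → (90.805,112.915) → (101.753,103.612) → (111.037,92.341) → (118.657,79.102)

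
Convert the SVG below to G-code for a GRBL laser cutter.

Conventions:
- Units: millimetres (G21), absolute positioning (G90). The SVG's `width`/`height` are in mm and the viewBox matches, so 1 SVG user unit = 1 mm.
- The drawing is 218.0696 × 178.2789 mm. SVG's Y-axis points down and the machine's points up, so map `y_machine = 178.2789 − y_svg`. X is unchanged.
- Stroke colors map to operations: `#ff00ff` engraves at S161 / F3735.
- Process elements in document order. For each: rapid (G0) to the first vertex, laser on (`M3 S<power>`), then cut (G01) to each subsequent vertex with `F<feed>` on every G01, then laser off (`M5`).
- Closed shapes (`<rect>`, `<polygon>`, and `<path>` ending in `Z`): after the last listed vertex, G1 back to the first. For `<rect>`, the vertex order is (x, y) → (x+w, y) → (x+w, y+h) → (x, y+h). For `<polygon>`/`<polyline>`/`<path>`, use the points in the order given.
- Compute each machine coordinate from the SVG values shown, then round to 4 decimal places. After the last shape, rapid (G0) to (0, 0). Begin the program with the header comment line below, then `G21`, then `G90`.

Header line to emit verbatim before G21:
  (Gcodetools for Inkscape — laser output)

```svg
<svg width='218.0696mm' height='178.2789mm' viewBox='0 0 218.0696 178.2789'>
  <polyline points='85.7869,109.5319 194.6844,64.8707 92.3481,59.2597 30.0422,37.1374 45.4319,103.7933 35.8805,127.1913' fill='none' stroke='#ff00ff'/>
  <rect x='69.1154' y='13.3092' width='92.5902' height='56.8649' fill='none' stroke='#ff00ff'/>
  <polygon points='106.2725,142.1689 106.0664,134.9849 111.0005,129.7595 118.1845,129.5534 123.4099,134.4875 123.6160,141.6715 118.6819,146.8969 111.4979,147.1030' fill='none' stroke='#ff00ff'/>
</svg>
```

Since the viewBox matches the mm dimensions, user units are millimetres directly. The only transform is the Y-flip y_m = 178.2789 − y_svg.

Shape 1 is a open polyline drawn with `<polyline>`. Its stroke #ff00ff means engrave at S161, F3735. After flipping Y the toolpath is (85.7869,68.7470) → (194.6844,113.4082) → (92.3481,119.0192) → (30.0422,141.1415) → (45.4319,74.4856) → (35.8805,51.0876).

Shape 2 is a rectangle drawn with `<rect>`. Its stroke #ff00ff means engrave at S161, F3735. After flipping Y the toolpath is (69.1154,164.9697) → (161.7056,164.9697) → (161.7056,108.1048) → (69.1154,108.1048) → (69.1154,164.9697), returning to the start.

Shape 3 is a regular polygon drawn with `<polygon>`. Its stroke #ff00ff means engrave at S161, F3735. After flipping Y the toolpath is (106.2725,36.1100) → (106.0664,43.2940) → (111.0005,48.5194) → (118.1845,48.7255) → (123.4099,43.7914) → (123.6160,36.6074) → (118.6819,31.3820) → (111.4979,31.1759) → (106.2725,36.1100), returning to the start.

(Gcodetools for Inkscape — laser output)
G21
G90
G0 X85.7869 Y68.7470
M3 S161
G01 X194.6844 Y113.4082 F3735
G01 X92.3481 Y119.0192 F3735
G01 X30.0422 Y141.1415 F3735
G01 X45.4319 Y74.4856 F3735
G01 X35.8805 Y51.0876 F3735
M5
G0 X69.1154 Y164.9697
M3 S161
G01 X161.7056 Y164.9697 F3735
G01 X161.7056 Y108.1048 F3735
G01 X69.1154 Y108.1048 F3735
G01 X69.1154 Y164.9697 F3735
M5
G0 X106.2725 Y36.1100
M3 S161
G01 X106.0664 Y43.2940 F3735
G01 X111.0005 Y48.5194 F3735
G01 X118.1845 Y48.7255 F3735
G01 X123.4099 Y43.7914 F3735
G01 X123.6160 Y36.6074 F3735
G01 X118.6819 Y31.3820 F3735
G01 X111.4979 Y31.1759 F3735
G01 X106.2725 Y36.1100 F3735
M5
G0 X0.0000 Y0.0000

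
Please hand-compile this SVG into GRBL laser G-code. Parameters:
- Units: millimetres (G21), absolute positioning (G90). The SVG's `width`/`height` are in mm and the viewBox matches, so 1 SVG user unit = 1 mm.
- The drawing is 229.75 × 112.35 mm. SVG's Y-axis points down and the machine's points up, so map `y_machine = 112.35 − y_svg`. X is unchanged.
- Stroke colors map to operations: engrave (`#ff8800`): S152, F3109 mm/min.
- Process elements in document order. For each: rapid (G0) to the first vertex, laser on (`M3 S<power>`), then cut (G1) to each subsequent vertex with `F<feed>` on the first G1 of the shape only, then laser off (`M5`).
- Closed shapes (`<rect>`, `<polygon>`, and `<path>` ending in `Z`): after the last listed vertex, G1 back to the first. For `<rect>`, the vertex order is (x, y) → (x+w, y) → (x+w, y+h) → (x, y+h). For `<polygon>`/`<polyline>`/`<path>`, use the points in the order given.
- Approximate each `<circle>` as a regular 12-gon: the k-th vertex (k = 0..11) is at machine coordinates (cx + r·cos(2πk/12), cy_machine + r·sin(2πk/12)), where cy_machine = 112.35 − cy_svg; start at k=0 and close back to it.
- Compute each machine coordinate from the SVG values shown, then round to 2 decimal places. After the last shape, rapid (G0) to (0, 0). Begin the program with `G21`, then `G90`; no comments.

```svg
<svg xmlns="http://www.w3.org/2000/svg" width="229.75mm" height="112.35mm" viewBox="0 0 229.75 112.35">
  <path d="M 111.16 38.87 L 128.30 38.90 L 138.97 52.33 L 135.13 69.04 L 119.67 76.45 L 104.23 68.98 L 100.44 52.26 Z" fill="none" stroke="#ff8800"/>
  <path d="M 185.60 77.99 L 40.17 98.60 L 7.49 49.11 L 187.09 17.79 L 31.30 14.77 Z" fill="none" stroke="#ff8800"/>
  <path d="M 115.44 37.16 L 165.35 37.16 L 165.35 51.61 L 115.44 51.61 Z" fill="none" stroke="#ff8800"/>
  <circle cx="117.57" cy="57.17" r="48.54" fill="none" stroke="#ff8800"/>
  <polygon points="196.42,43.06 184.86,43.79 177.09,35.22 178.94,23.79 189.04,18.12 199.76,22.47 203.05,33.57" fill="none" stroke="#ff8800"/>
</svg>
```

1 u = 1 mm; y_m = 112.35 − y.

[1] `<path>` regular polygon, #ff8800→engrave S152 F3109: (111.16,73.48) → (128.30,73.45) → (138.97,60.02) → (135.13,43.31) → (119.67,35.90) → (104.23,43.37) → (100.44,60.09) → (111.16,73.48) (closed)

[2] `<path>` closed polygon, #ff8800→engrave S152 F3109: (185.60,34.36) → (40.17,13.75) → (7.49,63.24) → (187.09,94.56) → (31.30,97.58) → (185.60,34.36) (closed)

[3] `<path>` rectangle, #ff8800→engrave S152 F3109: (115.44,75.19) → (165.35,75.19) → (165.35,60.74) → (115.44,60.74) → (115.44,75.19) (closed)

[4] `<circle>` circle, #ff8800→engrave S152 F3109: (166.11,55.18) → (159.61,79.45) → (141.84,97.22) → (117.57,103.72) → (93.30,97.22) → (75.53,79.45) → (69.03,55.18) → (75.53,30.91) → (93.30,13.14) → (117.57,6.64) → (141.84,13.14) → (159.61,30.91) → (166.11,55.18) (closed)

[5] `<polygon>` regular polygon, #ff8800→engrave S152 F3109: (196.42,69.29) → (184.86,68.56) → (177.09,77.13) → (178.94,88.56) → (189.04,94.23) → (199.76,89.88) → (203.05,78.78) → (196.42,69.29) (closed)

G21
G90
G0 X111.16 Y73.48
M3 S152
G1 X128.30 Y73.45 F3109
G1 X138.97 Y60.02
G1 X135.13 Y43.31
G1 X119.67 Y35.90
G1 X104.23 Y43.37
G1 X100.44 Y60.09
G1 X111.16 Y73.48
M5
G0 X185.60 Y34.36
M3 S152
G1 X40.17 Y13.75 F3109
G1 X7.49 Y63.24
G1 X187.09 Y94.56
G1 X31.30 Y97.58
G1 X185.60 Y34.36
M5
G0 X115.44 Y75.19
M3 S152
G1 X165.35 Y75.19 F3109
G1 X165.35 Y60.74
G1 X115.44 Y60.74
G1 X115.44 Y75.19
M5
G0 X166.11 Y55.18
M3 S152
G1 X159.61 Y79.45 F3109
G1 X141.84 Y97.22
G1 X117.57 Y103.72
G1 X93.30 Y97.22
G1 X75.53 Y79.45
G1 X69.03 Y55.18
G1 X75.53 Y30.91
G1 X93.30 Y13.14
G1 X117.57 Y6.64
G1 X141.84 Y13.14
G1 X159.61 Y30.91
G1 X166.11 Y55.18
M5
G0 X196.42 Y69.29
M3 S152
G1 X184.86 Y68.56 F3109
G1 X177.09 Y77.13
G1 X178.94 Y88.56
G1 X189.04 Y94.23
G1 X199.76 Y89.88
G1 X203.05 Y78.78
G1 X196.42 Y69.29
M5
G0 X0.00 Y0.00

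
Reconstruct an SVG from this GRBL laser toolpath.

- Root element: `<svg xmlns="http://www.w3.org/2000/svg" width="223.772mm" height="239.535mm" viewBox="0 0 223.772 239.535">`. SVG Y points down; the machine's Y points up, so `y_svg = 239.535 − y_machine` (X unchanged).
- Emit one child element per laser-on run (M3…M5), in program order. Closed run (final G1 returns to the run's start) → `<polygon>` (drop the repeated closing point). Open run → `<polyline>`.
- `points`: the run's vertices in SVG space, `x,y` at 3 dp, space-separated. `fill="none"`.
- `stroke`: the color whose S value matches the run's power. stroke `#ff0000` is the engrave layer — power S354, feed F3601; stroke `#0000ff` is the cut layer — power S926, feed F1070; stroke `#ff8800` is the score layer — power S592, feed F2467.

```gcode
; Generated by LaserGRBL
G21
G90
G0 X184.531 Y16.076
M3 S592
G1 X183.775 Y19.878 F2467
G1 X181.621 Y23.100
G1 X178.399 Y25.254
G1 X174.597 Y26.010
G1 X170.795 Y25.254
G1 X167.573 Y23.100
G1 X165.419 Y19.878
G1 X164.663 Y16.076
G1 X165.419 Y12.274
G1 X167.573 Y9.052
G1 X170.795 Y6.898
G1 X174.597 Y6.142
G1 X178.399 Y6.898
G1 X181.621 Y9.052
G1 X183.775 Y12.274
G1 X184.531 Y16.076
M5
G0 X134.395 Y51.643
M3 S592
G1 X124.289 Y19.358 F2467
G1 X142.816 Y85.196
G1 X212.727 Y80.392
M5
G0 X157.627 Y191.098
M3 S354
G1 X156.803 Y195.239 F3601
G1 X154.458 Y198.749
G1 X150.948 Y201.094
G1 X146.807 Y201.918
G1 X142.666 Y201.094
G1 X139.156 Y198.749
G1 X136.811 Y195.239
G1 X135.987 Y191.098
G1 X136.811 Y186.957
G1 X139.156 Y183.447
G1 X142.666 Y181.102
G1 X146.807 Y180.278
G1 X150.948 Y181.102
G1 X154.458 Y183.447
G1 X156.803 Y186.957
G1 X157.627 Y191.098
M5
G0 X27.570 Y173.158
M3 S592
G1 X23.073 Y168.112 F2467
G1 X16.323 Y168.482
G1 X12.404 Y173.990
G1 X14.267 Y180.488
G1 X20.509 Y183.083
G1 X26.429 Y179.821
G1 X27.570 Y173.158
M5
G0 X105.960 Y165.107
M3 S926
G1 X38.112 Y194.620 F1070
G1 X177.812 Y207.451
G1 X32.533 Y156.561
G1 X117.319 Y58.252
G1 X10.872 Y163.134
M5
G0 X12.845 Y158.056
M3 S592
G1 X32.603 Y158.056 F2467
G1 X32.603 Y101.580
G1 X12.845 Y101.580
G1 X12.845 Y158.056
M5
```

<svg xmlns="http://www.w3.org/2000/svg" width="223.772mm" height="239.535mm" viewBox="0 0 223.772 239.535">
  <polygon points="184.531,223.459 183.775,219.657 181.621,216.435 178.399,214.281 174.597,213.525 170.795,214.281 167.573,216.435 165.419,219.657 164.663,223.459 165.419,227.261 167.573,230.483 170.795,232.637 174.597,233.393 178.399,232.637 181.621,230.483 183.775,227.261" fill="none" stroke="#ff8800"/>
  <polyline points="134.395,187.892 124.289,220.177 142.816,154.339 212.727,159.143" fill="none" stroke="#ff8800"/>
  <polygon points="157.627,48.437 156.803,44.296 154.458,40.786 150.948,38.441 146.807,37.617 142.666,38.441 139.156,40.786 136.811,44.296 135.987,48.437 136.811,52.578 139.156,56.088 142.666,58.433 146.807,59.257 150.948,58.433 154.458,56.088 156.803,52.578" fill="none" stroke="#ff0000"/>
  <polygon points="27.570,66.377 23.073,71.423 16.323,71.053 12.404,65.545 14.267,59.047 20.509,56.452 26.429,59.714" fill="none" stroke="#ff8800"/>
  <polyline points="105.960,74.428 38.112,44.915 177.812,32.084 32.533,82.974 117.319,181.283 10.872,76.401" fill="none" stroke="#0000ff"/>
  <polygon points="12.845,81.479 32.603,81.479 32.603,137.955 12.845,137.955" fill="none" stroke="#ff8800"/>
</svg>

Each laser-on run becomes one SVG element. Flip Y back into SVG space with y_svg = 239.535 − y_machine.

Run 1: power S592 maps to stroke `#ff8800` (score). The run returns to its start, so emit a `<polygon>` with points (Y-flipped): 184.531,223.459 183.775,219.657 181.621,216.435 178.399,214.281 174.597,213.525 170.795,214.281 167.573,216.435 165.419,219.657 164.663,223.459 165.419,227.261 167.573,230.483 170.795,232.637 174.597,233.393 178.399,232.637 181.621,230.483 183.775,227.261.

Run 2: the run's S592 means `#ff8800` (score). The run is open, so emit a `<polyline>` with points (Y-flipped): 134.395,187.892 124.289,220.177 142.816,154.339 212.727,159.143.

Run 3: S354 ⇒ engrave layer `#ff0000`. The run returns to its start, so emit a `<polygon>` with points (Y-flipped): 157.627,48.437 156.803,44.296 154.458,40.786 150.948,38.441 146.807,37.617 142.666,38.441 139.156,40.786 136.811,44.296 135.987,48.437 136.811,52.578 139.156,56.088 142.666,58.433 146.807,59.257 150.948,58.433 154.458,56.088 156.803,52.578.

Run 4: S592 ⇒ score layer `#ff8800`. The run returns to its start, so emit a `<polygon>` with points (Y-flipped): 27.570,66.377 23.073,71.423 16.323,71.053 12.404,65.545 14.267,59.047 20.509,56.452 26.429,59.714.

Run 5: power S926 maps to stroke `#0000ff` (cut). The run is open, so emit a `<polyline>` with points (Y-flipped): 105.960,74.428 38.112,44.915 177.812,32.084 32.533,82.974 117.319,181.283 10.872,76.401.

Run 6: the run's S592 means `#ff8800` (score). The run returns to its start, so emit a `<polygon>` with points (Y-flipped): 12.845,81.479 32.603,81.479 32.603,137.955 12.845,137.955.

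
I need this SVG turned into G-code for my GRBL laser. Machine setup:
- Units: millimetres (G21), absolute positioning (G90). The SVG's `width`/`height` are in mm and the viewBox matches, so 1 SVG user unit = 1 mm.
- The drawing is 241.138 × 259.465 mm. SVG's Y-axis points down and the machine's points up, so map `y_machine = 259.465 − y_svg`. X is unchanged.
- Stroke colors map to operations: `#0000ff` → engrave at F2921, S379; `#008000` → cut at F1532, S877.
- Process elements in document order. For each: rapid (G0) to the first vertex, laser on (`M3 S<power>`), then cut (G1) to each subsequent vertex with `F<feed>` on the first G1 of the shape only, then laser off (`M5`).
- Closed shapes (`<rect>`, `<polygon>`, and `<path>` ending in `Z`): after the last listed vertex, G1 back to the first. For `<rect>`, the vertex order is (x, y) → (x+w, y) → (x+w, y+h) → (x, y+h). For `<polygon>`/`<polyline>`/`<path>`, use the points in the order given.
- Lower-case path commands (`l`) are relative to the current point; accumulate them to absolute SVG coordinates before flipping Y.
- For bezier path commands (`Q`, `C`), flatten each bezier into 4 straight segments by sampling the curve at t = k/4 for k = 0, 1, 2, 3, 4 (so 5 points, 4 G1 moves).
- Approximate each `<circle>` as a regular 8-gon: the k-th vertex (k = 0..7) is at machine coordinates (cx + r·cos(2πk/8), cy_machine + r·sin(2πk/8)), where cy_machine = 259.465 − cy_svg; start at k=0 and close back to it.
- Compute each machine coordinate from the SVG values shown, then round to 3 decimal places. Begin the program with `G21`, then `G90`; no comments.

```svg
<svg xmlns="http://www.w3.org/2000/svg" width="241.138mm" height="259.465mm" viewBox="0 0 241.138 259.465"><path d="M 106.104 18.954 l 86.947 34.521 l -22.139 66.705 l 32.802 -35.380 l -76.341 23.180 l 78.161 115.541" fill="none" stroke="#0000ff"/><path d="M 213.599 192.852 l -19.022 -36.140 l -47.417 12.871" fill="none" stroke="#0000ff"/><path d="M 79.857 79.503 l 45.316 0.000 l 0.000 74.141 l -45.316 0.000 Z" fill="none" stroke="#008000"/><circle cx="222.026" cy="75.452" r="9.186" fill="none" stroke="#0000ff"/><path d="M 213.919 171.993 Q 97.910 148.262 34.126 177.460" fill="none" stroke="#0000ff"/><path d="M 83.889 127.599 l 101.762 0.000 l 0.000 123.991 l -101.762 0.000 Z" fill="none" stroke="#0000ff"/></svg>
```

Since the viewBox matches the mm dimensions, user units are millimetres directly. The only transform is the Y-flip y_m = 259.465 − y_svg.

Shape 1 is a open polyline drawn with `<path>`. Its stroke #0000ff means engrave at S379, F2921. After flipping Y the toolpath is (106.104,240.511) → (193.051,205.990) → (170.912,139.285) → (203.714,174.665) → (127.373,151.485) → (205.534,35.944).

Shape 2 is a open polyline drawn with `<path>`. Its stroke #0000ff means engrave at S379, F2921. After flipping Y the toolpath is (213.599,66.613) → (194.577,102.753) → (147.160,89.882).

Shape 3 is a rectangle drawn with `<path>`. Its stroke #008000 means cut at S877, F1532. After flipping Y the toolpath is (79.857,179.962) → (125.173,179.962) → (125.173,105.821) → (79.857,105.821) → (79.857,179.962), returning to the start.

Shape 4 is a circle drawn with `<circle>`. Its stroke #0000ff means engrave at S379, F2921. After flipping Y the toolpath is (231.212,184.013) → (228.521,190.508) → (222.026,193.199) → (215.531,190.508) → (212.840,184.013) → (215.531,177.518) → (222.026,174.827) → (228.521,177.518) → (231.212,184.013), returning to the start.

Shape 5 is a quadratic bezier drawn with `<path>`. Its stroke #0000ff means engrave at S379, F2921. After flipping Y the toolpath is (213.919,87.472) → (159.179,96.029) → (110.966,97.971) → (69.282,93.296) → (34.126,82.005).

Shape 6 is a rectangle drawn with `<path>`. Its stroke #0000ff means engrave at S379, F2921. After flipping Y the toolpath is (83.889,131.866) → (185.651,131.866) → (185.651,7.875) → (83.889,7.875) → (83.889,131.866), returning to the start.

G21
G90
G0 X106.104 Y240.511
M3 S379
G1 X193.051 Y205.990 F2921
G1 X170.912 Y139.285
G1 X203.714 Y174.665
G1 X127.373 Y151.485
G1 X205.534 Y35.944
M5
G0 X213.599 Y66.613
M3 S379
G1 X194.577 Y102.753 F2921
G1 X147.160 Y89.882
M5
G0 X79.857 Y179.962
M3 S877
G1 X125.173 Y179.962 F1532
G1 X125.173 Y105.821
G1 X79.857 Y105.821
G1 X79.857 Y179.962
M5
G0 X231.212 Y184.013
M3 S379
G1 X228.521 Y190.508 F2921
G1 X222.026 Y193.199
G1 X215.531 Y190.508
G1 X212.840 Y184.013
G1 X215.531 Y177.518
G1 X222.026 Y174.827
G1 X228.521 Y177.518
G1 X231.212 Y184.013
M5
G0 X213.919 Y87.472
M3 S379
G1 X159.179 Y96.029 F2921
G1 X110.966 Y97.971
G1 X69.282 Y93.296
G1 X34.126 Y82.005
M5
G0 X83.889 Y131.866
M3 S379
G1 X185.651 Y131.866 F2921
G1 X185.651 Y7.875
G1 X83.889 Y7.875
G1 X83.889 Y131.866
M5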